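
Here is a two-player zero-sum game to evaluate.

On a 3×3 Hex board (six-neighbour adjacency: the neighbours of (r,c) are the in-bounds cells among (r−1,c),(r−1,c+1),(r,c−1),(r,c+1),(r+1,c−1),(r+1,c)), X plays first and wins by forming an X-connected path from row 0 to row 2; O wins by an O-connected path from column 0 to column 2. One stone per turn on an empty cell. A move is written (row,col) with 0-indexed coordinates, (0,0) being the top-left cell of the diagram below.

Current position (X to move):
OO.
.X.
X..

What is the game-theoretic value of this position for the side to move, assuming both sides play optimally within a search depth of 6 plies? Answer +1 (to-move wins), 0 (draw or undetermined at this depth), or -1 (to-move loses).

value(OO./.X./X.., X) = +1

p1 X@[OO./.X./X..]: (0,2)[OOX/.X./X..]+1* (1,0)[OO./XX./X..]-1 (1,2)[OO./.XX/X..]-1 (2,1)[OO./.X./XX.]-1 (2,2)[OO./.X./X.X]-1
p2 O@[OOX/.X./X..] terminal -1; root [OO./.X./X..] d6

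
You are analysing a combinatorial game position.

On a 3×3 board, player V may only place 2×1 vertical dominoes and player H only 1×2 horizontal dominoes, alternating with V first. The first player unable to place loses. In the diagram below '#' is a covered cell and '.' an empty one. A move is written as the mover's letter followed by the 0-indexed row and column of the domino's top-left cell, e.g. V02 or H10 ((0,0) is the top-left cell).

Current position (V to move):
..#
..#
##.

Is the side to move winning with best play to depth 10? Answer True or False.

ply 1, V at ..#/..#/##. | V00=+1→#.#/#.#/##.*; V01=+1→.##/.##/##.
ply 2: #.#/#.#/##. is terminal -1 (H); from ..#/..#/##. depth 10

V winning at [..#/..#/##.]: True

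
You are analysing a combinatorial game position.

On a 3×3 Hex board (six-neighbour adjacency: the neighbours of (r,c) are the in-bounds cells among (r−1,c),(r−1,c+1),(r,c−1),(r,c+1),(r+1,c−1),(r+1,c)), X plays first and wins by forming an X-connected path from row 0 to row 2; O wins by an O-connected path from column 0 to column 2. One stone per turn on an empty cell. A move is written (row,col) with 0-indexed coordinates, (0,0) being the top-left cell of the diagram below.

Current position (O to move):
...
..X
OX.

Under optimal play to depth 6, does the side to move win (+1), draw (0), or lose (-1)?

[.../..X/OX.] O move#1: (0,0):-1/O../..X/OX., (0,1):-1/.O./..X/OX., (0,2):+1/..O/..X/OX.*, (1,0):-1/.../O.X/OX., (1,1):-1/.../.OX/OX., (2,2):-1/.../..X/OXO
[..O/..X/OX.] X move#2: (0,0):-1/X.O/..X/OX.*, (0,1):-1/.XO/..X/OX., (1,0):-1/..O/X.X/OX., (1,1):-1/..O/.XX/OX., (2,2):-1/..O/..X/OXX
[X.O/..X/OX.] O move#3: (0,1):+1/XOO/..X/OX.*, (1,0):+1/X.O/O.X/OX., (1,1):+1/X.O/.OX/OX., (2,2):-1/X.O/..X/OXO
[XOO/..X/OX.] X move#4: (1,0):-1/XOO/X.X/OX.*, (1,1):-1/XOO/.XX/OX., (2,2):-1/XOO/..X/OXX
[XOO/X.X/OX.] O move#5: (1,1):+1/XOO/XOX/OX.*, (2,2):-1/XOO/X.X/OXO
[XOO/XOX/OX.] end (terminal -1, X#6); searched .../..X/OX. to 6

value(.../..X/OX., O) = +1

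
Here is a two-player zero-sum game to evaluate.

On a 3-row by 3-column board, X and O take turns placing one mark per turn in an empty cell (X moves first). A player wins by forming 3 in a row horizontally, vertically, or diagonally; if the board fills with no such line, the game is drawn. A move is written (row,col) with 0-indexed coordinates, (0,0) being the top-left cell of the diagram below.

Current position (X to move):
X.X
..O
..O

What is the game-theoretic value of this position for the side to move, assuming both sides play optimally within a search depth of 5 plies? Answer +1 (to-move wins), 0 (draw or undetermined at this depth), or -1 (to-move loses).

value(X.X/..O/..O, X) = +1

p1 X@[X.X/..O/..O]: (0,1)[XXX/..O/..O]+1* (1,0)[X.X/X.O/..O]+1 (1,1)[X.X/.XO/..O]+1 (2,0)[X.X/..O/X.O]+1 (2,1)[X.X/..O/.XO]+1
p2 O@[XXX/..O/..O] terminal -1; root [X.X/..O/..O] d5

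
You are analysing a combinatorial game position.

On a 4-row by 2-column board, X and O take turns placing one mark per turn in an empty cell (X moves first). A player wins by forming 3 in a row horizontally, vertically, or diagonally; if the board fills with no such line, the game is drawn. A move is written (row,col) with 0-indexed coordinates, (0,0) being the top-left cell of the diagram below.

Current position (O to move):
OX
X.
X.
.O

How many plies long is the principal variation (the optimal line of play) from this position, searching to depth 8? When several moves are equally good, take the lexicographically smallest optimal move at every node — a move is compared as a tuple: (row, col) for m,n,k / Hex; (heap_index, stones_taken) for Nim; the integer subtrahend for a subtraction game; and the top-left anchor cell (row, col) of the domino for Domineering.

p1 O@[OX/X./X./.O]: (1,1)[OX/XO/X./.O]-1 (2,1)[OX/X./XO/.O]-1 (3,0)[OX/X./X./OO]+0*
p2 X@[OX/X./X./OO]: (1,1)[OX/XX/X./OO]+0* (2,1)[OX/X./XX/OO]+0
p3 O@[OX/XX/X./OO]: (2,1)[OX/XX/XO/OO]+0*
p4 X@[OX/XX/XO/OO] terminal +0; root [OX/X./X./.O] d8

PV length from [OX/X./X./.O]: 3 plies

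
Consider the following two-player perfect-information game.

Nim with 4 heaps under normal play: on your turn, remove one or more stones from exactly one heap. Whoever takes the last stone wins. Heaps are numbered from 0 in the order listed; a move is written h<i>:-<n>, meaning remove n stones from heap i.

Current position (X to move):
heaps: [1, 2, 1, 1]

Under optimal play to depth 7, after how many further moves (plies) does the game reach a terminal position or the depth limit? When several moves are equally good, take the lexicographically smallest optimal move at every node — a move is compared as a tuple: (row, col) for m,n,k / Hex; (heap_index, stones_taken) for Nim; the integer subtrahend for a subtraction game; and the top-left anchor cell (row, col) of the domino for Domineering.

PV length from [(1,2,1,1)]: 5 plies

[(1,2,1,1)] X move#1: h0:-1:-1/(0,2,1,1), h1:-1:+1/(1,1,1,1)*, h1:-2:-1/(1,0,1,1), h2:-1:-1/(1,2,0,1), h3:-1:-1/(1,2,1,0)
[(1,1,1,1)] O move#2: h0:-1:-1/(0,1,1,1)*, h1:-1:-1/(1,0,1,1), h2:-1:-1/(1,1,0,1), h3:-1:-1/(1,1,1,0)
[(0,1,1,1)] X move#3: h1:-1:+1/(0,0,1,1)*, h2:-1:+1/(0,1,0,1), h3:-1:+1/(0,1,1,0)
[(0,0,1,1)] O move#4: h2:-1:-1/(0,0,0,1)*, h3:-1:-1/(0,0,1,0)
[(0,0,0,1)] X move#5: h3:-1:+1/(0,0,0,0)*
[(0,0,0,0)] end (terminal -1, O#6); searched (1,2,1,1) to 7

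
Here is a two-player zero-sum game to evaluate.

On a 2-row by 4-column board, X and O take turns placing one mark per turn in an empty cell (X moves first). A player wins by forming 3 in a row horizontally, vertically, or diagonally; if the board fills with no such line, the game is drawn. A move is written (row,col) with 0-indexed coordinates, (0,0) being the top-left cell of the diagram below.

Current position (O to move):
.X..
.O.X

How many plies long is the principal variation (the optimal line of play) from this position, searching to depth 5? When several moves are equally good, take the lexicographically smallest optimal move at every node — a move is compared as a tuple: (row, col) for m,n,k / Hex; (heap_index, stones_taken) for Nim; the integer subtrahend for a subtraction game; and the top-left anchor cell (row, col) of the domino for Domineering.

[.X../.O.X] O move#1: (0,0):+0/OX../.O.X*, (0,2):+0/.XO./.O.X, (0,3):+0/.X.O/.O.X, (1,0):+0/.X../OO.X, (1,2):+0/.X../.OOX
[OX../.O.X] X move#2: (0,2):+0/OXX./.O.X*, (0,3):+0/OX.X/.O.X, (1,0):+0/OX../XO.X, (1,2):+0/OX../.OXX
[OXX./.O.X] O move#3: (0,3):+0/OXXO/.O.X*, (1,0):-1/OXX./OO.X, (1,2):-1/OXX./.OOX
[OXXO/.O.X] X move#4: (1,0):+0/OXXO/XO.X*, (1,2):+0/OXXO/.OXX
[OXXO/XO.X] O move#5: (1,2):+0/OXXO/XOOX*
[OXXO/XOOX] end (terminal +0, X#6); searched .X../.O.X to 5

PV length from [.X../.O.X]: 5 plies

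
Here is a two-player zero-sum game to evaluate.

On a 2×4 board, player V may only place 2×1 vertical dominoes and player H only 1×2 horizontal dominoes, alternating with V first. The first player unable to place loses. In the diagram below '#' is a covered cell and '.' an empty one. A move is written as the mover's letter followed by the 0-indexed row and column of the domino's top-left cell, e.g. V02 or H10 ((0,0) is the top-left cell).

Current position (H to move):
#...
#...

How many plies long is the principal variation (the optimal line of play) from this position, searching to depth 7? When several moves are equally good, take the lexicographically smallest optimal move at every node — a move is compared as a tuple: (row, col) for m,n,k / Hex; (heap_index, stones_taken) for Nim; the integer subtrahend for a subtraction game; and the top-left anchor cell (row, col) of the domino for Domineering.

PV length from [#.../#...]: 3 plies

[#.../#...] H move#1: H01:+1/###./#...*, H02:+1/#.##/#..., H11:+1/#.../###., H12:+1/#.../#.##
[###./#...] V move#2: V03:-1/####/#..#*
[####/#..#] H move#3: H11:+1/####/####*
[####/####] end (terminal -1, V#4); searched #.../#... to 7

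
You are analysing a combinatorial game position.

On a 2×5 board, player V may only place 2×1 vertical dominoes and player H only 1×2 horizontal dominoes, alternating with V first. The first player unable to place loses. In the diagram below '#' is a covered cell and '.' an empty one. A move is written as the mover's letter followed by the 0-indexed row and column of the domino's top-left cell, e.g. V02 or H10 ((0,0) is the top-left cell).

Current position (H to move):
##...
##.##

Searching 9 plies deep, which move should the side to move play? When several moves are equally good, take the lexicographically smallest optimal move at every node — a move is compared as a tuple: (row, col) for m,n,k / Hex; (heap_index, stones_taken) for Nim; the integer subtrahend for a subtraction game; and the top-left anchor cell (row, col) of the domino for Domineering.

[##.../##.##] H move#1: H02:+1/####./##.##*, H03:-1/##.##/##.##
[####./##.##] end (terminal -1, V#2); searched ##.../##.## to 9

H's best at [##.../##.##]: H02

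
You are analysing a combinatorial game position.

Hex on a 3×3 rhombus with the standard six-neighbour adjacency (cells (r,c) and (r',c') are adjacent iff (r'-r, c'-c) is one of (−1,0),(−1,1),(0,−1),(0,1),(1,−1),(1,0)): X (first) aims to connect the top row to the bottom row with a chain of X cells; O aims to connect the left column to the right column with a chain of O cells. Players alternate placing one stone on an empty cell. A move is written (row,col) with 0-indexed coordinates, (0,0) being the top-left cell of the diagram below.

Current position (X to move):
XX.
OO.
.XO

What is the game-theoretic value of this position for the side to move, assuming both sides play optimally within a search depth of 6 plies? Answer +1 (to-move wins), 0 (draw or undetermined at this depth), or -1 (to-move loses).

value(XX./OO./.XO, X) = -1

ply 1, X at XX./OO./.XO | (0,2)=-1→XXX/OO./.XO*; (1,2)=-1→XX./OOX/.XO; (2,0)=-1→XX./OO./XXO
ply 2, O at XXX/OO./.XO | (1,2)=+1→XXX/OOO/.XO*; (2,0)=-1→XXX/OO./OXO
ply 3: XXX/OOO/.XO is terminal -1 (X); from XX./OO./.XO depth 6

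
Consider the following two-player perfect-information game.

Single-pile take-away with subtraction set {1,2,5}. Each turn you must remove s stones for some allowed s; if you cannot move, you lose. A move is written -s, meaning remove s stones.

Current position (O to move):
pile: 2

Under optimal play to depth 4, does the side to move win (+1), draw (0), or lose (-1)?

value(2, O) = +1

[2] O move#1: -1:-1/1, -2:+1/0*
[0] end (terminal -1, X#2); searched 2 to 4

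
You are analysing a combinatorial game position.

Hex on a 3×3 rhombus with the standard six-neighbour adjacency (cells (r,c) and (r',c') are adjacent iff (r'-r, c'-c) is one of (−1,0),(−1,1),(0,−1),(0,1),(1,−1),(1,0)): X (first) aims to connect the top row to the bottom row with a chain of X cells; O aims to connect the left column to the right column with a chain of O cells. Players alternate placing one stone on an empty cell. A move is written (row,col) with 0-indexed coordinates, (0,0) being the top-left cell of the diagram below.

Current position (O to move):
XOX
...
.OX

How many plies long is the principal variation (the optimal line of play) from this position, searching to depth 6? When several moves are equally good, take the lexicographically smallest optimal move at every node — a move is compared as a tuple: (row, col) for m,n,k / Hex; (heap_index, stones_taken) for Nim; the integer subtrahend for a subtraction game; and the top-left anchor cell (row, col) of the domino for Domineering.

p1 O@[XOX/.../.OX]: (1,0)[XOX/O../.OX]-1* (1,1)[XOX/.O./.OX]-1 (1,2)[XOX/..O/.OX]-1 (2,0)[XOX/.../OOX]-1
p2 X@[XOX/O../.OX]: (1,1)[XOX/OX./.OX]+1* (1,2)[XOX/O.X/.OX]+1 (2,0)[XOX/O../XOX]+1
p3 O@[XOX/OX./.OX]: (1,2)[XOX/OXO/.OX]-1* (2,0)[XOX/OX./OOX]-1
p4 X@[XOX/OXO/.OX]: (2,0)[XOX/OXO/XOX]+1*
p5 O@[XOX/OXO/XOX] terminal -1; root [XOX/.../.OX] d6

PV length from [XOX/.../.OX]: 4 plies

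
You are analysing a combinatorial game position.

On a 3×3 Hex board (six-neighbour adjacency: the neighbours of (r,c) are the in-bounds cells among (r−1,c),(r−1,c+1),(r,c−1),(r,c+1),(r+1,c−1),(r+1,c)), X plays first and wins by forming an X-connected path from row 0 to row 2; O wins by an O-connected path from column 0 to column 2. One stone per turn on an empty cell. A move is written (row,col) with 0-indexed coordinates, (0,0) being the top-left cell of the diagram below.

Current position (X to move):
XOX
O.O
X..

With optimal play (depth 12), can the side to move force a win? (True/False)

X winning at [XOX/O.O/X..]: True

[XOX/O.O/X..] X move#1: (1,1):+1/XOX/OXO/X..*, (2,1):-1/XOX/O.O/XX., (2,2):-1/XOX/O.O/X.X
[XOX/OXO/X..] end (terminal -1, O#2); searched XOX/O.O/X.. to 12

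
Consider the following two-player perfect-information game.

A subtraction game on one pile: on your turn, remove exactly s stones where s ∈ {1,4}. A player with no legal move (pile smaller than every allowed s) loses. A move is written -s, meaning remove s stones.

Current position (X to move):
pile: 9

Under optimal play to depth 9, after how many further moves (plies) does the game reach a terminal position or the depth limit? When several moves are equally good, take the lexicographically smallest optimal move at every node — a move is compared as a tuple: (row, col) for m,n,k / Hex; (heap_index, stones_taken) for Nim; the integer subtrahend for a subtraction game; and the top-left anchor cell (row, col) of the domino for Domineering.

PV length from [9]: 3 plies

ply 1, X at 9 | -1=-1→8; -4=+1→5*
ply 2, O at 5 | -1=-1→4*; -4=-1→1
ply 3, X at 4 | -1=-1→3; -4=+1→0*
ply 4: 0 is terminal -1 (O); from 9 depth 9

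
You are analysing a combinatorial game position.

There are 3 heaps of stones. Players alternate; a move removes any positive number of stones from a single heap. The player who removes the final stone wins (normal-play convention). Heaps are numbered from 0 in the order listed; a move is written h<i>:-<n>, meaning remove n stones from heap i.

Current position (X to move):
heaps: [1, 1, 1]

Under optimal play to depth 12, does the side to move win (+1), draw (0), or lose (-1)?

[(1,1,1)] X move#1: h0:-1:+1/(0,1,1)*, h1:-1:+1/(1,0,1), h2:-1:+1/(1,1,0)
[(0,1,1)] O move#2: h1:-1:-1/(0,0,1)*, h2:-1:-1/(0,1,0)
[(0,0,1)] X move#3: h2:-1:+1/(0,0,0)*
[(0,0,0)] end (terminal -1, O#4); searched (1,1,1) to 12

value((1,1,1), X) = +1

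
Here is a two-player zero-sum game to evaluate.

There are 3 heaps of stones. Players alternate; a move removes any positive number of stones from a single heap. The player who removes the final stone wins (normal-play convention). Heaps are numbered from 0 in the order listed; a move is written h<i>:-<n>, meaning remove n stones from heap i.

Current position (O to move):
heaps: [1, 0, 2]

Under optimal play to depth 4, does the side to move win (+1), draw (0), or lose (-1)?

value((1,0,2), O) = +1

[(1,0,2)] O move#1: h0:-1:-1/(0,0,2), h2:-1:+1/(1,0,1)*, h2:-2:-1/(1,0,0)
[(1,0,1)] X move#2: h0:-1:-1/(0,0,1)*, h2:-1:-1/(1,0,0)
[(0,0,1)] O move#3: h2:-1:+1/(0,0,0)*
[(0,0,0)] end (terminal -1, X#4); searched (1,0,2) to 4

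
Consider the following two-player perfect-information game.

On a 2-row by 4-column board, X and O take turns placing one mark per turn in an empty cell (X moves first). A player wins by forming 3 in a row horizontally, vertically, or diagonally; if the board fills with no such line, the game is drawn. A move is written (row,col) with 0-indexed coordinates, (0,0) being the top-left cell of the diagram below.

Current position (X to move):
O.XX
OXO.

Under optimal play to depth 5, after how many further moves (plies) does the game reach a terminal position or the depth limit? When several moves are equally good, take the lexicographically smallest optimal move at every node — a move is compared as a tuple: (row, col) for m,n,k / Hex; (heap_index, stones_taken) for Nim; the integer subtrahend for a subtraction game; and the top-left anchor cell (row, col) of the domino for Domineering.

ply 1, X at O.XX/OXO. | (0,1)=+1→OXXX/OXO.*; (1,3)=+0→O.XX/OXOX
ply 2: OXXX/OXO. is terminal -1 (O); from O.XX/OXO. depth 5

PV length from [O.XX/OXO.]: 1 ply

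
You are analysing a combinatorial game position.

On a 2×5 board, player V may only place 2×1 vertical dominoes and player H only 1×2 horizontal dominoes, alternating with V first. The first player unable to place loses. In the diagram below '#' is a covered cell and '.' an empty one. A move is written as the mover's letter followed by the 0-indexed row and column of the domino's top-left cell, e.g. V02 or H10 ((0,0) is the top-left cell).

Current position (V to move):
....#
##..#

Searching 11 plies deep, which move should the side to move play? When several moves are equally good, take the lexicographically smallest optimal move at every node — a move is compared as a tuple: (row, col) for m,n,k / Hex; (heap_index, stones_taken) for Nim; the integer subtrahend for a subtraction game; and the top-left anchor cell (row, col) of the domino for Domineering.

V's best at [....#/##..#]: V02

p1 V@[....#/##..#]: V02[..#.#/###.#]+1* V03[...##/##.##]-1
p2 H@[..#.#/###.#]: H00[###.#/###.#]-1*
p3 V@[###.#/###.#]: V03[#####/#####]+1*
p4 H@[#####/#####] terminal -1; root [....#/##..#] d11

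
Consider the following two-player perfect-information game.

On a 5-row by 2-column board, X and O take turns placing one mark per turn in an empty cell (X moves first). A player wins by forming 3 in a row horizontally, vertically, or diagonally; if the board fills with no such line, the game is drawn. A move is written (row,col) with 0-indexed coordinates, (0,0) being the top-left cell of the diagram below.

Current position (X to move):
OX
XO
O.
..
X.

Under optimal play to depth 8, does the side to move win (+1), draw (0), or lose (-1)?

p1 X@[OX/XO/O./../X.]: (2,1)[OX/XO/OX/../X.]+0* (3,0)[OX/XO/O./X./X.]+0 (3,1)[OX/XO/O./.X/X.]+0 (4,1)[OX/XO/O./../XX]+0
p2 O@[OX/XO/OX/../X.]: (3,0)[OX/XO/OX/O./X.]+0* (3,1)[OX/XO/OX/.O/X.]+0 (4,1)[OX/XO/OX/../XO]+0
p3 X@[OX/XO/OX/O./X.]: (3,1)[OX/XO/OX/OX/X.]+0* (4,1)[OX/XO/OX/O./XX]+0
p4 O@[OX/XO/OX/OX/X.]: (4,1)[OX/XO/OX/OX/XO]+0*
p5 X@[OX/XO/OX/OX/XO] terminal +0; root [OX/XO/O./../X.] d8

value(OX/XO/O./../X., X) = 0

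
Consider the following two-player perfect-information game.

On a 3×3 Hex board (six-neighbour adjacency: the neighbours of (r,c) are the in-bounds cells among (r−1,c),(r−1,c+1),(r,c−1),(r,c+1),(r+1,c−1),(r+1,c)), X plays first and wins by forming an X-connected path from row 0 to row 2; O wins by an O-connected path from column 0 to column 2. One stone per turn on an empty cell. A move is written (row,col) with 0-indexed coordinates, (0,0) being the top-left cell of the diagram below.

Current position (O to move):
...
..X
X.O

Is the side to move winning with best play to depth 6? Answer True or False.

p1 O@[.../..X/X.O]: (0,0)[O../..X/X.O]-1* (0,1)[.O./..X/X.O]-1 (0,2)[..O/..X/X.O]-1 (1,0)[.../O.X/X.O]-1 (1,1)[.../.OX/X.O]-1 (2,1)[.../..X/XOO]-1
p2 X@[O../..X/X.O]: (0,1)[OX./..X/X.O]+1* (0,2)[O.X/..X/X.O]+1 (1,0)[O../X.X/X.O]+1 (1,1)[O../.XX/X.O]+1 (2,1)[O../..X/XXO]+1
p3 O@[OX./..X/X.O]: (0,2)[OXO/..X/X.O]-1* (1,0)[OX./O.X/X.O]-1 (1,1)[OX./.OX/X.O]-1 (2,1)[OX./..X/XOO]-1
p4 X@[OXO/..X/X.O]: (1,0)[OXO/X.X/X.O]+1* (1,1)[OXO/.XX/X.O]+1 (2,1)[OXO/..X/XXO]+1
p5 O@[OXO/X.X/X.O] terminal -1; root [.../..X/X.O] d6

O winning at [.../..X/X.O]: False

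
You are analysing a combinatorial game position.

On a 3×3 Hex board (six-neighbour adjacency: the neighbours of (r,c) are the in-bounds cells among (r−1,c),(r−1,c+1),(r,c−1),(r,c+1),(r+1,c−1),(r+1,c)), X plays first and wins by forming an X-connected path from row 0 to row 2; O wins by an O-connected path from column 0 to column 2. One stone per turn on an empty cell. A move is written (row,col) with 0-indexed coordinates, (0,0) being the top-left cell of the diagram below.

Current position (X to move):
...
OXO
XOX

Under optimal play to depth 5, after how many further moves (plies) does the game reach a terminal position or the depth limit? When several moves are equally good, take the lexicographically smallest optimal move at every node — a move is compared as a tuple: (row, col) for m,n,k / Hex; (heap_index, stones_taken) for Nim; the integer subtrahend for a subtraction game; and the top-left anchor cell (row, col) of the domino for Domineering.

PV length from [.../OXO/XOX]: 3 plies

[.../OXO/XOX] X move#1: (0,0):+1/X../OXO/XOX*, (0,1):+1/.X./OXO/XOX, (0,2):+1/..X/OXO/XOX
[X../OXO/XOX] O move#2: (0,1):-1/XO./OXO/XOX*, (0,2):-1/X.O/OXO/XOX
[XO./OXO/XOX] X move#3: (0,2):+1/XOX/OXO/XOX*
[XOX/OXO/XOX] end (terminal -1, O#4); searched .../OXO/XOX to 5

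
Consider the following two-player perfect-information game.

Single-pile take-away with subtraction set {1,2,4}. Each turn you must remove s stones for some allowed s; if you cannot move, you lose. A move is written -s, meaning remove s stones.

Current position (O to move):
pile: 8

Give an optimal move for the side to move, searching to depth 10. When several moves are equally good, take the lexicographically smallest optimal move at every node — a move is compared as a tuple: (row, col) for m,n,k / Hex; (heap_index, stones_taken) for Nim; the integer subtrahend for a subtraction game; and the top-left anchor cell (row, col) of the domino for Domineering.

O's best at [8]: -2

p1 O@[8]: -1[7]-1 -2[6]+1* -4[4]-1
p2 X@[6]: -1[5]-1* -2[4]-1 -4[2]-1
p3 O@[5]: -1[4]-1 -2[3]+1* -4[1]-1
p4 X@[3]: -1[2]-1* -2[1]-1
p5 O@[2]: -1[1]-1 -2[0]+1*
p6 X@[0] terminal -1; root [8] d10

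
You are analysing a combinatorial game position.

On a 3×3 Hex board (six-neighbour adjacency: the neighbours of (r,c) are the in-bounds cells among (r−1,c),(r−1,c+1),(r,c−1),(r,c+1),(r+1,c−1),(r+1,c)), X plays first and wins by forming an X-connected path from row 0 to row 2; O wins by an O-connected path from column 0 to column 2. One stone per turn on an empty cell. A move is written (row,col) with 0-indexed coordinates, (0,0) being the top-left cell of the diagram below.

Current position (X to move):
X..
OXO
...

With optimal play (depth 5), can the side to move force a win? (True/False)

X winning at [X../OXO/...]: True

p1 X@[X../OXO/...]: (0,1)[XX./OXO/...]+1* (0,2)[X.X/OXO/...]+1 (2,0)[X../OXO/X..]+1 (2,1)[X../OXO/.X.]+1 (2,2)[X../OXO/..X]+1
p2 O@[XX./OXO/...]: (0,2)[XXO/OXO/...]-1* (2,0)[XX./OXO/O..]-1 (2,1)[XX./OXO/.O.]-1 (2,2)[XX./OXO/..O]-1
p3 X@[XXO/OXO/...]: (2,0)[XXO/OXO/X..]+1* (2,1)[XXO/OXO/.X.]+1 (2,2)[XXO/OXO/..X]+1
p4 O@[XXO/OXO/X..] terminal -1; root [X../OXO/...] d5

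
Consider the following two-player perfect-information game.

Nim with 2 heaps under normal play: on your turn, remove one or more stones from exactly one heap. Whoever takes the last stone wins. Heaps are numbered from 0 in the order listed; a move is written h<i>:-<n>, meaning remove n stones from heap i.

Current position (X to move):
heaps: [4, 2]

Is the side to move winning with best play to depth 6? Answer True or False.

X winning at [(4,2)]: True

ply 1, X at (4,2) | h0:-1=-1→(3,2); h0:-2=+1→(2,2)*; h0:-3=-1→(1,2); h0:-4=-1→(0,2); h1:-1=-1→(4,1); h1:-2=-1→(4,0)
ply 2, O at (2,2) | h0:-1=-1→(1,2)*; h0:-2=-1→(0,2); h1:-1=-1→(2,1); h1:-2=-1→(2,0)
ply 3, X at (1,2) | h0:-1=-1→(0,2); h1:-1=+1→(1,1)*; h1:-2=-1→(1,0)
ply 4, O at (1,1) | h0:-1=-1→(0,1)*; h1:-1=-1→(1,0)
ply 5, X at (0,1) | h1:-1=+1→(0,0)*
ply 6: (0,0) is terminal -1 (O); from (4,2) depth 6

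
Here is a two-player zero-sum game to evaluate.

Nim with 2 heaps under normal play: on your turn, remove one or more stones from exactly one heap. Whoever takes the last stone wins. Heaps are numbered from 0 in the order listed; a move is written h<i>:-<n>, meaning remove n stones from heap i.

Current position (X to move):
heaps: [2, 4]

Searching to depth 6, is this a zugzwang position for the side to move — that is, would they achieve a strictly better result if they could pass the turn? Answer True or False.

p1 X@[(2,4)]: h0:-1[(1,4)]-1 h0:-2[(0,4)]-1 h1:-1[(2,3)]-1 h1:-2[(2,2)]+1* h1:-3[(2,1)]-1 h1:-4[(2,0)]-1
p2 O@[(2,2)]: h0:-1[(1,2)]-1* h0:-2[(0,2)]-1 h1:-1[(2,1)]-1 h1:-2[(2,0)]-1
p3 X@[(1,2)]: h0:-1[(0,2)]-1 h1:-1[(1,1)]+1* h1:-2[(1,0)]-1
p4 O@[(1,1)]: h0:-1[(0,1)]-1* h1:-1[(1,0)]-1
p5 X@[(0,1)]: h1:-1[(0,0)]+1*
p6 O@[(0,0)] terminal -1; root [(2,4)] d6
if X skipped the turn, O would face:
~ p1 O@[(2,4)]: h0:-1[(1,4)]-1 h0:-2[(0,4)]-1 h1:-1[(2,3)]-1 h1:-2[(2,2)]+1* h1:-3[(2,1)]-1 h1:-4[(2,0)]-1
~ p2 X@[(2,2)]: h0:-1[(1,2)]-1* h0:-2[(0,2)]-1 h1:-1[(2,1)]-1 h1:-2[(2,0)]-1
~ p3 O@[(1,2)]: h0:-1[(0,2)]-1 h1:-1[(1,1)]+1* h1:-2[(1,0)]-1
~ p4 X@[(1,1)]: h0:-1[(0,1)]-1* h1:-1[(1,0)]-1
~ p5 O@[(0,1)]: h1:-1[(0,0)]+1*
~ p6 X@[(0,0)] terminal -1; root [(2,4)] d6
compare (X): move=+1 vs pass=-1

zugzwang((2,4), X) = False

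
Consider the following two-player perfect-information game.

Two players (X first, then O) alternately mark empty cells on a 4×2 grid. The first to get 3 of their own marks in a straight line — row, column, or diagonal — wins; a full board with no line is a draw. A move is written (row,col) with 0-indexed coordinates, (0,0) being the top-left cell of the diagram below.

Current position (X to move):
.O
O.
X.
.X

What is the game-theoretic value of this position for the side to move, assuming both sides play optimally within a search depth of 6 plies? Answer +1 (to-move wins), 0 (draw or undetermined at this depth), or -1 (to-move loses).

ply 1, X at .O/O./X./.X | (0,0)=+0→XO/O./X./.X*; (1,1)=+0→.O/OX/X./.X; (2,1)=+0→.O/O./XX/.X; (3,0)=+0→.O/O./X./XX
ply 2, O at XO/O./X./.X | (1,1)=+0→XO/OO/X./.X*; (2,1)=+0→XO/O./XO/.X; (3,0)=+0→XO/O./X./OX
ply 3, X at XO/OO/X./.X | (2,1)=+0→XO/OO/XX/.X*; (3,0)=-1→XO/OO/X./XX
ply 4, O at XO/OO/XX/.X | (3,0)=+0→XO/OO/XX/OX*
ply 5: XO/OO/XX/OX is terminal +0 (X); from .O/O./X./.X depth 6

value(.O/O./X./.X, X) = 0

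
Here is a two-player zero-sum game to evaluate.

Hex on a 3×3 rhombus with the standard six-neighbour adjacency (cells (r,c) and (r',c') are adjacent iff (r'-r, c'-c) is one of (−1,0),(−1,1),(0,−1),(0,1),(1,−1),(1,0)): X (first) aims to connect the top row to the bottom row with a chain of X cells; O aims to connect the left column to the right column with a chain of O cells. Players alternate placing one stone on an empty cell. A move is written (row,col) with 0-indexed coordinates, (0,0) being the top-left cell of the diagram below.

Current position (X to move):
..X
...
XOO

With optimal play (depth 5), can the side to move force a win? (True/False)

X winning at [..X/.../XOO]: True

p1 X@[..X/.../XOO]: (0,0)[X.X/.../XOO]+1* (0,1)[.XX/.../XOO]+1 (1,0)[..X/X../XOO]+1 (1,1)[..X/.X./XOO]+1 (1,2)[..X/..X/XOO]+1
p2 O@[X.X/.../XOO]: (0,1)[XOX/.../XOO]-1* (1,0)[X.X/O../XOO]-1 (1,1)[X.X/.O./XOO]-1 (1,2)[X.X/..O/XOO]-1
p3 X@[XOX/.../XOO]: (1,0)[XOX/X../XOO]+1* (1,1)[XOX/.X./XOO]+1 (1,2)[XOX/..X/XOO]+1
p4 O@[XOX/X../XOO] terminal -1; root [..X/.../XOO] d5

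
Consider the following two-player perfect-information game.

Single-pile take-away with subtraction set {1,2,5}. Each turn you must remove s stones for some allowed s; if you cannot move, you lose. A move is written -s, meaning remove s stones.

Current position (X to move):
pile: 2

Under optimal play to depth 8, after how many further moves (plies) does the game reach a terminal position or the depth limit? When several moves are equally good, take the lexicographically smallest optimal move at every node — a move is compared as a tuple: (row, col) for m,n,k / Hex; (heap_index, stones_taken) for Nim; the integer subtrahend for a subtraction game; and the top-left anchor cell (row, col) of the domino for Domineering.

[2] X move#1: -1:-1/1, -2:+1/0*
[0] end (terminal -1, O#2); searched 2 to 8

PV length from [2]: 1 ply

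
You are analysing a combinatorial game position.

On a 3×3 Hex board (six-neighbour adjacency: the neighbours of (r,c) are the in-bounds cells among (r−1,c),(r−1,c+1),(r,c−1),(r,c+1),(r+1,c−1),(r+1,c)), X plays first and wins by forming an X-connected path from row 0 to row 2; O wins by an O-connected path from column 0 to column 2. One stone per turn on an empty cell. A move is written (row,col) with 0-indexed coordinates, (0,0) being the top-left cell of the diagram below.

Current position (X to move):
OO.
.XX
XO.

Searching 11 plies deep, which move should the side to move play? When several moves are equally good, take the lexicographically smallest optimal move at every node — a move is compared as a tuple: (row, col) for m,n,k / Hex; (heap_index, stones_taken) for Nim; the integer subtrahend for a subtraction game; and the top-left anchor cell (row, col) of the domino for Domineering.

[OO./.XX/XO.] X move#1: (0,2):+1/OOX/.XX/XO.*, (1,0):-1/OO./XXX/XO., (2,2):-1/OO./.XX/XOX
[OOX/.XX/XO.] end (terminal -1, O#2); searched OO./.XX/XO. to 11

X's best at [OO./.XX/XO.]: (0,2)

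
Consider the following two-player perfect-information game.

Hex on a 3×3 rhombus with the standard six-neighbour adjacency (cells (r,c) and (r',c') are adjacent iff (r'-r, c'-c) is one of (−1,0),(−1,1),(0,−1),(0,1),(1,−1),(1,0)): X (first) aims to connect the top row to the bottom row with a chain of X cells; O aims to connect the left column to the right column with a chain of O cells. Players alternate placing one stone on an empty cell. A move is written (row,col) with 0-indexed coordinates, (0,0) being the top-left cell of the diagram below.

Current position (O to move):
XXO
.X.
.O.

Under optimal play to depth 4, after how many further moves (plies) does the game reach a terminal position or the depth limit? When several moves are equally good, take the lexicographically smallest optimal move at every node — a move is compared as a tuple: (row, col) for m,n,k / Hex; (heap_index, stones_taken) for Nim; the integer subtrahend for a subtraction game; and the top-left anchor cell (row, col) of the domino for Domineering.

PV length from [XXO/.X./.O.]: 3 plies

p1 O@[XXO/.X./.O.]: (1,0)[XXO/OX./.O.]-1 (1,2)[XXO/.XO/.O.]-1 (2,0)[XXO/.X./OO.]+1* (2,2)[XXO/.X./.OO]-1
p2 X@[XXO/.X./OO.]: (1,0)[XXO/XX./OO.]-1* (1,2)[XXO/.XX/OO.]-1 (2,2)[XXO/.X./OOX]-1
p3 O@[XXO/XX./OO.]: (1,2)[XXO/XXO/OO.]+1* (2,2)[XXO/XX./OOO]+1
p4 X@[XXO/XXO/OO.] terminal -1; root [XXO/.X./.O.] d4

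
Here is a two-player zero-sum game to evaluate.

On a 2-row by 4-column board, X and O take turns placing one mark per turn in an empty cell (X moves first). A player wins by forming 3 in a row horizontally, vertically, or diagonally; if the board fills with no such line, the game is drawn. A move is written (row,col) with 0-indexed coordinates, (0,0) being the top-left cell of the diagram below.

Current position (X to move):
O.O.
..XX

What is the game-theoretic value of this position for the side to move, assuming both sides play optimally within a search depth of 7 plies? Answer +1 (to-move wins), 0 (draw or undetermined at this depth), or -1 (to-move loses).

[O.O./..XX] X move#1: (0,1):+0/OXO./..XX, (0,3):-1/O.OX/..XX, (1,0):-1/O.O./X.XX, (1,1):+1/O.O./.XXX*
[O.O./.XXX] end (terminal -1, O#2); searched O.O./..XX to 7

value(O.O./..XX, X) = +1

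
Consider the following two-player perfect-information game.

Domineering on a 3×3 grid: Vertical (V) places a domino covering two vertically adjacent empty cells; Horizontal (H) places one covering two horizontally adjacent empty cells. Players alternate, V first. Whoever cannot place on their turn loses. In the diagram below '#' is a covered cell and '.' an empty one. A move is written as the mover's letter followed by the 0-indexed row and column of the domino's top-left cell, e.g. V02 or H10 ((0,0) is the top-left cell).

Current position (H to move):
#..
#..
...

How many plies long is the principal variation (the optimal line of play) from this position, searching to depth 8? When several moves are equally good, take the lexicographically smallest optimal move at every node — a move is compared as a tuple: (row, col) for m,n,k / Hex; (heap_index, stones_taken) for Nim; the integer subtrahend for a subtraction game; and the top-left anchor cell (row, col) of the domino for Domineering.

PV length from [#../#../...]: 1 ply

[#../#../...] H move#1: H01:-1/###/#../..., H11:+1/#../###/...*, H20:-1/#../#../##., H21:-1/#../#../.##
[#../###/...] end (terminal -1, V#2); searched #../#../... to 8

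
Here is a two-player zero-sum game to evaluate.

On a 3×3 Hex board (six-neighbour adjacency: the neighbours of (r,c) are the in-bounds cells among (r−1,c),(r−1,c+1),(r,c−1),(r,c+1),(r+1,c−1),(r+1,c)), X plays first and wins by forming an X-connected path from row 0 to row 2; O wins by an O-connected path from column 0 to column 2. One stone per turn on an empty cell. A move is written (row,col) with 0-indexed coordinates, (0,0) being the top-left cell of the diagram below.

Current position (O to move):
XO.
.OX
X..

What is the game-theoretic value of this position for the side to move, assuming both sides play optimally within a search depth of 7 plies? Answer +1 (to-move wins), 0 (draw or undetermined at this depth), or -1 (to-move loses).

value(XO./.OX/X.., O) = -1

ply 1, O at XO./.OX/X.. | (0,2)=-1→XOO/.OX/X..*; (1,0)=-1→XO./OOX/X..; (2,1)=-1→XO./.OX/XO.; (2,2)=-1→XO./.OX/X.O
ply 2, X at XOO/.OX/X.. | (1,0)=+1→XOO/XOX/X..*; (2,1)=-1→XOO/.OX/XX.; (2,2)=-1→XOO/.OX/X.X
ply 3: XOO/XOX/X.. is terminal -1 (O); from XO./.OX/X.. depth 7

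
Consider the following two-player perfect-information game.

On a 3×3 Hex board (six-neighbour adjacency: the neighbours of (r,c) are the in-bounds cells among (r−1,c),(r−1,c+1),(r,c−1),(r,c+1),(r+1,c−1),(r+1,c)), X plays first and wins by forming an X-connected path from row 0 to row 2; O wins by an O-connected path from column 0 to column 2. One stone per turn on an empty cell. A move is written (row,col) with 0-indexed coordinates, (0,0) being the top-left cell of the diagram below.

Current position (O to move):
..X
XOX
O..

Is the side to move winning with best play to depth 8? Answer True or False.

O winning at [..X/XOX/O..]: False

[..X/XOX/O..] O move#1: (0,0):-1/O.X/XOX/O..*, (0,1):-1/.OX/XOX/O.., (2,1):-1/..X/XOX/OO., (2,2):-1/..X/XOX/O.O
[O.X/XOX/O..] X move#2: (0,1):+1/OXX/XOX/O..*, (2,1):+1/O.X/XOX/OX., (2,2):+1/O.X/XOX/O.X
[OXX/XOX/O..] O move#3: (2,1):-1/OXX/XOX/OO.*, (2,2):-1/OXX/XOX/O.O
[OXX/XOX/OO.] X move#4: (2,2):+1/OXX/XOX/OOX*
[OXX/XOX/OOX] end (terminal -1, O#5); searched ..X/XOX/O.. to 8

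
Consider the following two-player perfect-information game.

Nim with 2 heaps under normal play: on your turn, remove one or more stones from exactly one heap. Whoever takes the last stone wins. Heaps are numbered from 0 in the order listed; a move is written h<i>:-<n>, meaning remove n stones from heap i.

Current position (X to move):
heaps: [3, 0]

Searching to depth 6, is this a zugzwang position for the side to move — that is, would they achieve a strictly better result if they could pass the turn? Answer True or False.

ply 1, X at (3,0) | h0:-1=-1→(2,0); h0:-2=-1→(1,0); h0:-3=+1→(0,0)*
ply 2: (0,0) is terminal -1 (O); from (3,0) depth 6
if X skipped the turn, O would face:
~ ply 1, O at (3,0) | h0:-1=-1→(2,0); h0:-2=-1→(1,0); h0:-3=+1→(0,0)*
~ ply 2: (0,0) is terminal -1 (X); from (3,0) depth 6
compare (X): move=+1 vs pass=-1

zugzwang((3,0), X) = False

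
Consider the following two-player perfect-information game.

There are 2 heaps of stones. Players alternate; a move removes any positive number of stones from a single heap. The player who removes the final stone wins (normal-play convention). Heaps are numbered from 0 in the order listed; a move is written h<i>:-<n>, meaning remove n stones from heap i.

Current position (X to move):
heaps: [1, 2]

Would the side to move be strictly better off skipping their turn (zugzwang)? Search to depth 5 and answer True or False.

[(1,2)] X move#1: h0:-1:-1/(0,2), h1:-1:+1/(1,1)*, h1:-2:-1/(1,0)
[(1,1)] O move#2: h0:-1:-1/(0,1)*, h1:-1:-1/(1,0)
[(0,1)] X move#3: h1:-1:+1/(0,0)*
[(0,0)] end (terminal -1, O#4); searched (1,2) to 5
if X skipped the turn, O would face:
~ [(1,2)] O move#1: h0:-1:-1/(0,2), h1:-1:+1/(1,1)*, h1:-2:-1/(1,0)
~ [(1,1)] X move#2: h0:-1:-1/(0,1)*, h1:-1:-1/(1,0)
~ [(0,1)] O move#3: h1:-1:+1/(0,0)*
~ [(0,0)] end (terminal -1, X#4); searched (1,2) to 5
compare (X): move=+1 vs pass=-1

zugzwang((1,2), X) = False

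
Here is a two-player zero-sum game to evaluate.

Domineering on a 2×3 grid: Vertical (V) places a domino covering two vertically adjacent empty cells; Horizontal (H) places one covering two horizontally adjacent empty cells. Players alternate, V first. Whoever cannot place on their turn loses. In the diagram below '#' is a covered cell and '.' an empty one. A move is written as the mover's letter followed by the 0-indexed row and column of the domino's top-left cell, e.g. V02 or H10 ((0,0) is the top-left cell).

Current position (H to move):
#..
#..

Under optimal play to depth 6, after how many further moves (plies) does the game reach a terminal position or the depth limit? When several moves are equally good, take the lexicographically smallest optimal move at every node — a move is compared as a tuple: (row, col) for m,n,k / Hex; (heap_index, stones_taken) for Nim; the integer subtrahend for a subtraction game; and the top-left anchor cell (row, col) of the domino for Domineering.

PV length from [#../#..]: 1 ply

ply 1, H at #../#.. | H01=+1→###/#..*; H11=+1→#../###
ply 2: ###/#.. is terminal -1 (V); from #../#.. depth 6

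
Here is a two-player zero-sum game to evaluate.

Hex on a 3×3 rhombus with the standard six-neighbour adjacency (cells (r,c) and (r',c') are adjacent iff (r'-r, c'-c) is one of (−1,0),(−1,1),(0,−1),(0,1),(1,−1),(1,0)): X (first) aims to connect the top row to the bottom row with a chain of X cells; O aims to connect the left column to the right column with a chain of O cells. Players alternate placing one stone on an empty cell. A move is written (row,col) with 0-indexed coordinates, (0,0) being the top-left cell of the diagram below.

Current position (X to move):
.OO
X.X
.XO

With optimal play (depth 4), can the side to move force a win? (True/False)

p1 X@[.OO/X.X/.XO]: (0,0)[XOO/X.X/.XO]+1* (1,1)[.OO/XXX/.XO]-1 (2,0)[.OO/X.X/XXO]-1
p2 O@[XOO/X.X/.XO]: (1,1)[XOO/XOX/.XO]-1* (2,0)[XOO/X.X/OXO]-1
p3 X@[XOO/XOX/.XO]: (2,0)[XOO/XOX/XXO]+1*
p4 O@[XOO/XOX/XXO] terminal -1; root [.OO/X.X/.XO] d4

X winning at [.OO/X.X/.XO]: True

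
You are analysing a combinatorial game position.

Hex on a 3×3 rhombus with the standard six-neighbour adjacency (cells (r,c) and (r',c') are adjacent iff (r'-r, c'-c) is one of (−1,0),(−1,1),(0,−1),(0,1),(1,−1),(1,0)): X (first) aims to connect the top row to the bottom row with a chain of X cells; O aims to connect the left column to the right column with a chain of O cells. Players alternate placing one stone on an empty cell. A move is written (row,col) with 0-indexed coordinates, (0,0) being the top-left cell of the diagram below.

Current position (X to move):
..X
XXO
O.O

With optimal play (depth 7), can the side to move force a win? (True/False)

X winning at [..X/XXO/O.O]: True

[..X/XXO/O.O] X move#1: (0,0):-1/X.X/XXO/O.O, (0,1):-1/.XX/XXO/O.O, (2,1):+1/..X/XXO/OXO*
[..X/XXO/OXO] end (terminal -1, O#2); searched ..X/XXO/O.O to 7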